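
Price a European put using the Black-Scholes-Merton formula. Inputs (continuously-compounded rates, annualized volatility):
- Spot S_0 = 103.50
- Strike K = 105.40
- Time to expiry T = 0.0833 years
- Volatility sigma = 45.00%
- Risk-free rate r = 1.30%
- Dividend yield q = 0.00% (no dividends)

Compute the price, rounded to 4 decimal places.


Answer: Price = 6.3449

Derivation:
d1 = (ln(S/K) + (r - q + 0.5*sigma^2) * T) / (sigma * sqrt(T)) = -0.06678583
d2 = d1 - sigma * sqrt(T) = -0.19666366
exp(-rT) = 0.99891769; exp(-qT) = 1.00000000
P = K * exp(-rT) * N(-d2) - S_0 * exp(-qT) * N(-d1)
N(-d1) = 0.52662390; N(-d2) = 0.57795462
P = 105.4000 * 0.99891769 * 0.57795462 - 103.5000 * 1.00000000 * 0.52662390 = 6.3449


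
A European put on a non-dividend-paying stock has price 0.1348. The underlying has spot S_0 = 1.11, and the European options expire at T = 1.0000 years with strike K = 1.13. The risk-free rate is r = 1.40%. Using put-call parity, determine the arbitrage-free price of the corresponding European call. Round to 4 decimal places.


Answer: Call price = 0.1305

Derivation:
Put-call parity: C - P = S_0 * exp(-qT) - K * exp(-rT).
S_0 * exp(-qT) = 1.1100 * 1.00000000 = 1.11000000
K * exp(-rT) = 1.1300 * 0.98609754 = 1.11429023
C = P + S*exp(-qT) - K*exp(-rT)
C = 0.1348 + 1.11000000 - 1.11429023 = 0.1305


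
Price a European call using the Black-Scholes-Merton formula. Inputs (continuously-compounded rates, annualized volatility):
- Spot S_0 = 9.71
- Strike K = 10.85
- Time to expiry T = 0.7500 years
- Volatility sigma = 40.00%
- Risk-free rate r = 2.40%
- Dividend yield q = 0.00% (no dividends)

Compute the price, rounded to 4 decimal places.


Answer: Price = 0.9767

Derivation:
d1 = (ln(S/K) + (r - q + 0.5*sigma^2) * T) / (sigma * sqrt(T)) = -0.09528819
d2 = d1 - sigma * sqrt(T) = -0.44169835
exp(-rT) = 0.98216103; exp(-qT) = 1.00000000
C = S_0 * exp(-qT) * N(d1) - K * exp(-rT) * N(d2)
N(d1) = 0.46204296; N(d2) = 0.32935375
C = 9.7100 * 1.00000000 * 0.46204296 - 10.8500 * 0.98216103 * 0.32935375 = 0.9767


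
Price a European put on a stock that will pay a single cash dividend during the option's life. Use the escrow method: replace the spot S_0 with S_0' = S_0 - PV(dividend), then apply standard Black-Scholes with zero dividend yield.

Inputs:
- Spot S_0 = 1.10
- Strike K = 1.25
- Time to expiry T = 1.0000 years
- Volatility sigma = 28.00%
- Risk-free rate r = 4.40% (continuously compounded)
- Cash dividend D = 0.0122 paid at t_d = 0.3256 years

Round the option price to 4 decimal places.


Answer: Price = 0.1884

Derivation:
PV(D) = D * exp(-r * t_d) = 0.0122 * 0.98577573 = 0.01202646
S_0' = S_0 - PV(D) = 1.1000 - 0.01202646 = 1.08797354
d1 = (ln(S_0'/K) + (r + sigma^2/2)*T) / (sigma*sqrt(T)) = -0.19866688
d2 = d1 - sigma*sqrt(T) = -0.47866688
exp(-rT) = 0.95695396
N(-d1) = 0.57873833; N(-d2) = 0.68391218
P = K * exp(-rT) * N(-d2) - S_0' * N(-d1) = 1.2500 * 0.95695396 * 0.68391218 - 1.08797354 * 0.57873833 = 0.1884


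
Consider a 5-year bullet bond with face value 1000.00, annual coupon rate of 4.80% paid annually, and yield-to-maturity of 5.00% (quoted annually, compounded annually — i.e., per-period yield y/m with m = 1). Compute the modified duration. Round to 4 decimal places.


Answer: Modified duration = 4.3431

Derivation:
Coupon per period c = face * coupon_rate / m = 48.000000
Periods per year m = 1; per-period yield y/m = 0.050000
Number of cashflows N = 5
Cashflows (t years, CF_t, discount factor 1/(1+y/m)^(m*t), PV):
  t = 1.0000: CF_t = 48.000000, DF = 0.952381, PV = 45.714286
  t = 2.0000: CF_t = 48.000000, DF = 0.907029, PV = 43.537415
  t = 3.0000: CF_t = 48.000000, DF = 0.863838, PV = 41.464205
  t = 4.0000: CF_t = 48.000000, DF = 0.822702, PV = 39.489719
  t = 5.0000: CF_t = 1048.000000, DF = 0.783526, PV = 821.135422
Price P = sum_t PV_t = 991.341047
First compute Macaulay numerator sum_t t * PV_t:
  t * PV_t at t = 1.0000: 45.714286
  t * PV_t at t = 2.0000: 87.074830
  t * PV_t at t = 3.0000: 124.392614
  t * PV_t at t = 4.0000: 157.958875
  t * PV_t at t = 5.0000: 4105.677112
Macaulay duration D = 4520.817717 / 991.341047 = 4.560305
Modified duration = D / (1 + y/m) = 4.560305 / (1 + 0.050000) = 4.343148


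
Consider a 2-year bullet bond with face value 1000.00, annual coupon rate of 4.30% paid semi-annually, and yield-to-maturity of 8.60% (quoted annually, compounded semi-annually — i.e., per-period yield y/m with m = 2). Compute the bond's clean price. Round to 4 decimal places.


Answer: Price = 922.5059

Derivation:
Coupon per period c = face * coupon_rate / m = 21.500000
Periods per year m = 2; per-period yield y/m = 0.043000
Number of cashflows N = 4
Cashflows (t years, CF_t, discount factor 1/(1+y/m)^(m*t), PV):
  t = 0.5000: CF_t = 21.500000, DF = 0.958773, PV = 20.613615
  t = 1.0000: CF_t = 21.500000, DF = 0.919245, PV = 19.763772
  t = 1.5000: CF_t = 21.500000, DF = 0.881347, PV = 18.948967
  t = 2.0000: CF_t = 1021.500000, DF = 0.845012, PV = 863.179539
Price P = sum_t PV_t = 922.505893


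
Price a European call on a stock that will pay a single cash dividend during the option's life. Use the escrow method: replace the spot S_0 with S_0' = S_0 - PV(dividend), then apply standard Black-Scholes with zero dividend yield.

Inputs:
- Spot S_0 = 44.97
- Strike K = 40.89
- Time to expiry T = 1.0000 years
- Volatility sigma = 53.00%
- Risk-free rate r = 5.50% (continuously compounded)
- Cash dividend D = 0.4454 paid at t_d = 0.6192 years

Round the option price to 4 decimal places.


PV(D) = D * exp(-r * t_d) = 0.4454 * 0.96651738 = 0.43048684
S_0' = S_0 - PV(D) = 44.9700 - 0.43048684 = 44.53951316
d1 = (ln(S_0'/K) + (r + sigma^2/2)*T) / (sigma*sqrt(T)) = 0.53007773
d2 = d1 - sigma*sqrt(T) = 0.00007773
exp(-rT) = 0.94648515
N(d1) = 0.70197098; N(d2) = 0.50003101
C = S_0' * N(d1) - K * exp(-rT) * N(d2) = 44.53951316 * 0.70197098 - 40.8900 * 0.94648515 * 0.50003101 = 11.9134

Answer: Price = 11.9134


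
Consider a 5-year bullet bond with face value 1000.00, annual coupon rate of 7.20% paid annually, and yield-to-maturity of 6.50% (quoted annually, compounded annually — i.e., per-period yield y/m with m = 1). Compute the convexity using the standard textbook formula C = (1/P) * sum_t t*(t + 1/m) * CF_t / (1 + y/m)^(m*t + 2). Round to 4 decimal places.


Answer: Convexity = 22.1241

Derivation:
Coupon per period c = face * coupon_rate / m = 72.000000
Periods per year m = 1; per-period yield y/m = 0.065000
Number of cashflows N = 5
Cashflows (t years, CF_t, discount factor 1/(1+y/m)^(m*t), PV):
  t = 1.0000: CF_t = 72.000000, DF = 0.938967, PV = 67.605634
  t = 2.0000: CF_t = 72.000000, DF = 0.881659, PV = 63.479468
  t = 3.0000: CF_t = 72.000000, DF = 0.827849, PV = 59.605135
  t = 4.0000: CF_t = 72.000000, DF = 0.777323, PV = 55.967263
  t = 5.0000: CF_t = 1072.000000, DF = 0.729881, PV = 782.432257
Price P = sum_t PV_t = 1029.089756
Convexity numerator sum_t t*(t + 1/m) * CF_t / (1+y/m)^(m*t + 2):
  t = 1.0000: term = 119.210269
  t = 2.0000: term = 335.803575
  t = 3.0000: term = 630.617043
  t = 4.0000: term = 986.881131
  t = 5.0000: term = 20695.159869
Convexity = (1/P) * sum = 22767.671887 / 1029.089756 = 22.124088


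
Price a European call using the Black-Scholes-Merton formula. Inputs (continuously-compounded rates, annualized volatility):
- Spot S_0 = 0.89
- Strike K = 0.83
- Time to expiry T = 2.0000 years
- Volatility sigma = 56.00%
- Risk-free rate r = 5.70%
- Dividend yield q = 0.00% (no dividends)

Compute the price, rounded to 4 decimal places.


d1 = (ln(S/K) + (r - q + 0.5*sigma^2) * T) / (sigma * sqrt(T)) = 0.62805699
d2 = d1 - sigma * sqrt(T) = -0.16390260
exp(-rT) = 0.89225796; exp(-qT) = 1.00000000
C = S_0 * exp(-qT) * N(d1) - K * exp(-rT) * N(d2)
N(d1) = 0.73501670; N(d2) = 0.43490391
C = 0.8900 * 1.00000000 * 0.73501670 - 0.8300 * 0.89225796 * 0.43490391 = 0.3321

Answer: Price = 0.3321


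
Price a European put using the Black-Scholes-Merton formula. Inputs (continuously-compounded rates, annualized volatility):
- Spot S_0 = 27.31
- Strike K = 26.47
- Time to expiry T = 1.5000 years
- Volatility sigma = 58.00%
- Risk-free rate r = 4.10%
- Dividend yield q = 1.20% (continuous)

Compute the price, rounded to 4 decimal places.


Answer: Price = 6.2486

Derivation:
d1 = (ln(S/K) + (r - q + 0.5*sigma^2) * T) / (sigma * sqrt(T)) = 0.46039275
d2 = d1 - sigma * sqrt(T) = -0.24995928
exp(-rT) = 0.94035295; exp(-qT) = 0.98216103
P = K * exp(-rT) * N(-d2) - S_0 * exp(-qT) * N(-d1)
N(-d1) = 0.32261717; N(-d2) = 0.59869058
P = 26.4700 * 0.94035295 * 0.59869058 - 27.3100 * 0.98216103 * 0.32261717 = 6.2486


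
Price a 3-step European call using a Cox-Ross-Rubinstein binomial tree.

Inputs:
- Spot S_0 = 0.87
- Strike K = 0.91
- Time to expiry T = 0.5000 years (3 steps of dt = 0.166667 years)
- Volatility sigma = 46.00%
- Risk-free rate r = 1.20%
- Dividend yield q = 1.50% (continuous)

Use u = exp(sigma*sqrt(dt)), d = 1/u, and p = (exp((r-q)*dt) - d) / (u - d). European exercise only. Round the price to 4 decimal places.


Answer: Price = V(0,0) = 0.1033

Derivation:
dt = T/N = 0.166667
u = exp(sigma*sqrt(dt)) = 1.206585; d = 1/u = 0.828785
p = (exp((r-q)*dt) - d) / (u - d) = 0.451866
Discount per step: exp(-r*dt) = 0.998002
Stock lattice S(k, i) with i counting down-moves:
  k=0: S(0,0) = 0.8700
  k=1: S(1,0) = 1.0497; S(1,1) = 0.7210
  k=2: S(2,0) = 1.2666; S(2,1) = 0.8700; S(2,2) = 0.5976
  k=3: S(3,0) = 1.5282; S(3,1) = 1.0497; S(3,2) = 0.7210; S(3,3) = 0.4953
Terminal payoffs V(N, i) = max(S_T - K, 0):
  V(3,0) = 0.618246; V(3,1) = 0.139729; V(3,2) = 0.000000; V(3,3) = 0.000000
Backward induction: V(k, i) = exp(-r*dt) * [p * V(k+1, i) + (1-p) * V(k+1, i+1)].
  V(2,0) = exp(-r*dt) * [p*0.618246 + (1-p)*0.139729] = 0.355243
  V(2,1) = exp(-r*dt) * [p*0.139729 + (1-p)*0.000000] = 0.063013
  V(2,2) = exp(-r*dt) * [p*0.000000 + (1-p)*0.000000] = 0.000000
  V(1,0) = exp(-r*dt) * [p*0.355243 + (1-p)*0.063013] = 0.194672
  V(1,1) = exp(-r*dt) * [p*0.063013 + (1-p)*0.000000] = 0.028416
  V(0,0) = exp(-r*dt) * [p*0.194672 + (1-p)*0.028416] = 0.103335


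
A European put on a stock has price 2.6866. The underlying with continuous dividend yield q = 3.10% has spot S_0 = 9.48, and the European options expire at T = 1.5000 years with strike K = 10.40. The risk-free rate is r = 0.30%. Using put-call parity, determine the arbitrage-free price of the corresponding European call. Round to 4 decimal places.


Put-call parity: C - P = S_0 * exp(-qT) - K * exp(-rT).
S_0 * exp(-qT) = 9.4800 * 0.95456456 = 9.04927203
K * exp(-rT) = 10.4000 * 0.99551011 = 10.35330514
C = P + S*exp(-qT) - K*exp(-rT)
C = 2.6866 + 9.04927203 - 10.35330514 = 1.3826

Answer: Call price = 1.3826


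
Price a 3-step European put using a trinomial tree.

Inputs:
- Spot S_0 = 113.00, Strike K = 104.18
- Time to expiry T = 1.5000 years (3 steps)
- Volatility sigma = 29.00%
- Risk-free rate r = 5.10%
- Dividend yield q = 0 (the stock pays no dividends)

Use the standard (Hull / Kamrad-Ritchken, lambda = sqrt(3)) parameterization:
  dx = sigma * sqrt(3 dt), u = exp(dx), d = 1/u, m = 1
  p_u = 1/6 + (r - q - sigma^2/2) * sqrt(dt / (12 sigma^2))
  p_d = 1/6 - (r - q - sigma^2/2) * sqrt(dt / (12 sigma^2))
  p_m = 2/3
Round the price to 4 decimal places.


Answer: Price = V(0,0) = 7.8198

Derivation:
dt = T/N = 0.500000; dx = sigma*sqrt(3*dt) = 0.355176
u = exp(dx) = 1.426432; d = 1/u = 0.701050
p_u = 0.172966, p_m = 0.666667, p_d = 0.160367
Discount per step: exp(-r*dt) = 0.974822
Stock lattice S(k, j) with j the centered position index:
  k=0: S(0,+0) = 113.0000
  k=1: S(1,-1) = 79.2187; S(1,+0) = 113.0000; S(1,+1) = 161.1868
  k=2: S(2,-2) = 55.5362; S(2,-1) = 79.2187; S(2,+0) = 113.0000; S(2,+1) = 161.1868; S(2,+2) = 229.9219
  k=3: S(3,-3) = 38.9337; S(3,-2) = 55.5362; S(3,-1) = 79.2187; S(3,+0) = 113.0000; S(3,+1) = 161.1868; S(3,+2) = 229.9219; S(3,+3) = 327.9679
Terminal payoffs V(N, j) = max(K - S_T, 0):
  V(3,-3) = 65.246316; V(3,-2) = 48.643759; V(3,-1) = 24.961346; V(3,+0) = 0.000000; V(3,+1) = 0.000000; V(3,+2) = 0.000000; V(3,+3) = 0.000000
Backward induction: V(k, j) = exp(-r*dt) * [p_u * V(k+1, j+1) + p_m * V(k+1, j) + p_d * V(k+1, j-1)]
  V(2,-2) = exp(-r*dt) * [p_u*24.961346 + p_m*48.643759 + p_d*65.246316] = 46.021365
  V(2,-1) = exp(-r*dt) * [p_u*0.000000 + p_m*24.961346 + p_d*48.643759] = 23.826364
  V(2,+0) = exp(-r*dt) * [p_u*0.000000 + p_m*0.000000 + p_d*24.961346] = 3.902190
  V(2,+1) = exp(-r*dt) * [p_u*0.000000 + p_m*0.000000 + p_d*0.000000] = 0.000000
  V(2,+2) = exp(-r*dt) * [p_u*0.000000 + p_m*0.000000 + p_d*0.000000] = 0.000000
  V(1,-1) = exp(-r*dt) * [p_u*3.902190 + p_m*23.826364 + p_d*46.021365] = 23.336758
  V(1,+0) = exp(-r*dt) * [p_u*0.000000 + p_m*3.902190 + p_d*23.826364] = 6.260721
  V(1,+1) = exp(-r*dt) * [p_u*0.000000 + p_m*0.000000 + p_d*3.902190] = 0.610027
  V(0,+0) = exp(-r*dt) * [p_u*0.610027 + p_m*6.260721 + p_d*23.336758] = 7.819804


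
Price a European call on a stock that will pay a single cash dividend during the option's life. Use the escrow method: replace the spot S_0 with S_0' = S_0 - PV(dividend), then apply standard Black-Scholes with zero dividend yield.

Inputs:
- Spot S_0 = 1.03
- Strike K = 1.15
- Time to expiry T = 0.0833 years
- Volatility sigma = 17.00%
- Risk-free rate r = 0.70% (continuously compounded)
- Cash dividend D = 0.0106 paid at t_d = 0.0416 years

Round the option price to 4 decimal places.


PV(D) = D * exp(-r * t_d) = 0.0106 * 0.99970884 = 0.01059691
S_0' = S_0 - PV(D) = 1.0300 - 0.01059691 = 1.01940309
d1 = (ln(S_0'/K) + (r + sigma^2/2)*T) / (sigma*sqrt(T)) = -2.42042220
d2 = d1 - sigma*sqrt(T) = -2.46948715
exp(-rT) = 0.99941707
N(d1) = 0.00775125; N(d2) = 0.00676534
C = S_0' * N(d1) - K * exp(-rT) * N(d2) = 1.01940309 * 0.00775125 - 1.1500 * 0.99941707 * 0.00676534 = 0.0001

Answer: Price = 0.0001


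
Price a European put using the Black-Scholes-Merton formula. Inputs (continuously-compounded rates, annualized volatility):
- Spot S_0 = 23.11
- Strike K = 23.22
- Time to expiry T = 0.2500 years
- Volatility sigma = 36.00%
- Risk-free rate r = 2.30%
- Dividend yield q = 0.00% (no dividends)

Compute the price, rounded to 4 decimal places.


d1 = (ln(S/K) + (r - q + 0.5*sigma^2) * T) / (sigma * sqrt(T)) = 0.09556360
d2 = d1 - sigma * sqrt(T) = -0.08443640
exp(-rT) = 0.99426650; exp(-qT) = 1.00000000
P = K * exp(-rT) * N(-d2) - S_0 * exp(-qT) * N(-d1)
N(-d1) = 0.46193359; N(-d2) = 0.53364527
P = 23.2200 * 0.99426650 * 0.53364527 - 23.1100 * 1.00000000 * 0.46193359 = 1.6449

Answer: Price = 1.6449


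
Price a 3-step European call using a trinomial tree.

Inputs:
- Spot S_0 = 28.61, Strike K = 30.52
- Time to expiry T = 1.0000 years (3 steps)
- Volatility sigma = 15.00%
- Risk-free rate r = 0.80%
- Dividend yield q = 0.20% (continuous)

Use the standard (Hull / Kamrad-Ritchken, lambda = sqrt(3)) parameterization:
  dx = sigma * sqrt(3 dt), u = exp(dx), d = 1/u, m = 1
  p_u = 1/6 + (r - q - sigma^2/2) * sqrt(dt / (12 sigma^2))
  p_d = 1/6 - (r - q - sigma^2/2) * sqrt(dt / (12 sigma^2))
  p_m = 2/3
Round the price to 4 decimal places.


dt = T/N = 0.333333; dx = sigma*sqrt(3*dt) = 0.150000
u = exp(dx) = 1.161834; d = 1/u = 0.860708
p_u = 0.160833, p_m = 0.666667, p_d = 0.172500
Discount per step: exp(-r*dt) = 0.997337
Stock lattice S(k, j) with j the centered position index:
  k=0: S(0,+0) = 28.6100
  k=1: S(1,-1) = 24.6249; S(1,+0) = 28.6100; S(1,+1) = 33.2401
  k=2: S(2,-2) = 21.1948; S(2,-1) = 24.6249; S(2,+0) = 28.6100; S(2,+1) = 33.2401; S(2,+2) = 38.6195
  k=3: S(3,-3) = 18.2425; S(3,-2) = 21.1948; S(3,-1) = 24.6249; S(3,+0) = 28.6100; S(3,+1) = 33.2401; S(3,+2) = 38.6195; S(3,+3) = 44.8694
Terminal payoffs V(N, j) = max(S_T - K, 0):
  V(3,-3) = 0.000000; V(3,-2) = 0.000000; V(3,-1) = 0.000000; V(3,+0) = 0.000000; V(3,+1) = 2.720078; V(3,+2) = 8.099460; V(3,+3) = 14.349412
Backward induction: V(k, j) = exp(-r*dt) * [p_u * V(k+1, j+1) + p_m * V(k+1, j) + p_d * V(k+1, j-1)]
  V(2,-2) = exp(-r*dt) * [p_u*0.000000 + p_m*0.000000 + p_d*0.000000] = 0.000000
  V(2,-1) = exp(-r*dt) * [p_u*0.000000 + p_m*0.000000 + p_d*0.000000] = 0.000000
  V(2,+0) = exp(-r*dt) * [p_u*2.720078 + p_m*0.000000 + p_d*0.000000] = 0.436314
  V(2,+1) = exp(-r*dt) * [p_u*8.099460 + p_m*2.720078 + p_d*0.000000] = 3.107750
  V(2,+2) = exp(-r*dt) * [p_u*14.349412 + p_m*8.099460 + p_d*2.720078] = 8.154942
  V(1,-1) = exp(-r*dt) * [p_u*0.436314 + p_m*0.000000 + p_d*0.000000] = 0.069987
  V(1,+0) = exp(-r*dt) * [p_u*3.107750 + p_m*0.436314 + p_d*0.000000] = 0.788600
  V(1,+1) = exp(-r*dt) * [p_u*8.154942 + p_m*3.107750 + p_d*0.436314] = 3.449473
  V(0,+0) = exp(-r*dt) * [p_u*3.449473 + p_m*0.788600 + p_d*0.069987] = 1.089687

Answer: Price = V(0,0) = 1.0897


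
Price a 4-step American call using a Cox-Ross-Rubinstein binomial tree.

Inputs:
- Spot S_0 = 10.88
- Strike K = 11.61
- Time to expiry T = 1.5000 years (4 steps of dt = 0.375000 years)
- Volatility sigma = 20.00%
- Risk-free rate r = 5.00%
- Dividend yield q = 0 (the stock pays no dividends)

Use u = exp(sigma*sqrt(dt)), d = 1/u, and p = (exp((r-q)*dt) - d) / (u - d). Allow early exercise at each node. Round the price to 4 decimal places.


dt = T/N = 0.375000
u = exp(sigma*sqrt(dt)) = 1.130290; d = 1/u = 0.884728
p = (exp((r-q)*dt) - d) / (u - d) = 0.546495
Discount per step: exp(-r*dt) = 0.981425
Stock lattice S(k, i) with i counting down-moves:
  k=0: S(0,0) = 10.8800
  k=1: S(1,0) = 12.2976; S(1,1) = 9.6258
  k=2: S(2,0) = 13.8998; S(2,1) = 10.8800; S(2,2) = 8.5163
  k=3: S(3,0) = 15.7108; S(3,1) = 12.2976; S(3,2) = 9.6258; S(3,3) = 7.5346
  k=4: S(4,0) = 17.7578; S(4,1) = 13.8998; S(4,2) = 10.8800; S(4,3) = 8.5163; S(4,4) = 6.6661
Terminal payoffs V(N, i) = max(S_T - K, 0):
  V(4,0) = 6.147788; V(4,1) = 2.289811; V(4,2) = 0.000000; V(4,3) = 0.000000; V(4,4) = 0.000000
Backward induction: V(k, i) = exp(-r*dt) * [p * V(k+1, i) + (1-p) * V(k+1, i+1)]; then take max(V_cont, immediate exercise) for American.
  V(3,0) = exp(-r*dt) * [p*6.147788 + (1-p)*2.289811] = 4.316480; exercise = 4.100821; V(3,0) = max -> 4.316480
  V(3,1) = exp(-r*dt) * [p*2.289811 + (1-p)*0.000000] = 1.228126; exercise = 0.687558; V(3,1) = max -> 1.228126
  V(3,2) = exp(-r*dt) * [p*0.000000 + (1-p)*0.000000] = 0.000000; exercise = 0.000000; V(3,2) = max -> 0.000000
  V(3,3) = exp(-r*dt) * [p*0.000000 + (1-p)*0.000000] = 0.000000; exercise = 0.000000; V(3,3) = max -> 0.000000
  V(2,0) = exp(-r*dt) * [p*4.316480 + (1-p)*1.228126] = 2.861734; exercise = 2.289811; V(2,0) = max -> 2.861734
  V(2,1) = exp(-r*dt) * [p*1.228126 + (1-p)*0.000000] = 0.658698; exercise = 0.000000; V(2,1) = max -> 0.658698
  V(2,2) = exp(-r*dt) * [p*0.000000 + (1-p)*0.000000] = 0.000000; exercise = 0.000000; V(2,2) = max -> 0.000000
  V(1,0) = exp(-r*dt) * [p*2.861734 + (1-p)*0.658698] = 1.828048; exercise = 0.687558; V(1,0) = max -> 1.828048
  V(1,1) = exp(-r*dt) * [p*0.658698 + (1-p)*0.000000] = 0.353289; exercise = 0.000000; V(1,1) = max -> 0.353289
  V(0,0) = exp(-r*dt) * [p*1.828048 + (1-p)*0.353289] = 1.137705; exercise = 0.000000; V(0,0) = max -> 1.137705

Answer: Price = V(0,0) = 1.1377


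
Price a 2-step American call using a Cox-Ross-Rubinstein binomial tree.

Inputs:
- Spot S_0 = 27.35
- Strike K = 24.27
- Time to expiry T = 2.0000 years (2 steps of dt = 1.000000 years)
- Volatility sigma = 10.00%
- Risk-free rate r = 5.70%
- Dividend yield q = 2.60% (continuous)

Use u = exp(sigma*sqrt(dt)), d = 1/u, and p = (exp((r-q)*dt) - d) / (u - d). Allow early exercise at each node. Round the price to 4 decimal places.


dt = T/N = 1.000000
u = exp(sigma*sqrt(dt)) = 1.105171; d = 1/u = 0.904837
p = (exp((r-q)*dt) - d) / (u - d) = 0.632186
Discount per step: exp(-r*dt) = 0.944594
Stock lattice S(k, i) with i counting down-moves:
  k=0: S(0,0) = 27.3500
  k=1: S(1,0) = 30.2264; S(1,1) = 24.7473
  k=2: S(2,0) = 33.4054; S(2,1) = 27.3500; S(2,2) = 22.3923
Terminal payoffs V(N, i) = max(S_T - K, 0):
  V(2,0) = 9.135365; V(2,1) = 3.080000; V(2,2) = 0.000000
Backward induction: V(k, i) = exp(-r*dt) * [p * V(k+1, i) + (1-p) * V(k+1, i+1)]; then take max(V_cont, immediate exercise) for American.
  V(1,0) = exp(-r*dt) * [p*9.135365 + (1-p)*3.080000] = 6.525368; exercise = 5.956425; V(1,0) = max -> 6.525368
  V(1,1) = exp(-r*dt) * [p*3.080000 + (1-p)*0.000000] = 1.839251; exercise = 0.477303; V(1,1) = max -> 1.839251
  V(0,0) = exp(-r*dt) * [p*6.525368 + (1-p)*1.839251] = 4.535704; exercise = 3.080000; V(0,0) = max -> 4.535704

Answer: Price = V(0,0) = 4.5357


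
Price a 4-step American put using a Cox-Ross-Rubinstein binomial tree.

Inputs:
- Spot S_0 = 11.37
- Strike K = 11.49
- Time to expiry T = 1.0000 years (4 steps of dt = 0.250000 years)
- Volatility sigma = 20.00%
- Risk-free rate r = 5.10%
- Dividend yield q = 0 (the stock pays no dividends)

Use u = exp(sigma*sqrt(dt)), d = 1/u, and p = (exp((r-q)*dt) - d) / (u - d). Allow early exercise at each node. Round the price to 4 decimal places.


dt = T/N = 0.250000
u = exp(sigma*sqrt(dt)) = 1.105171; d = 1/u = 0.904837
p = (exp((r-q)*dt) - d) / (u - d) = 0.539072
Discount per step: exp(-r*dt) = 0.987331
Stock lattice S(k, i) with i counting down-moves:
  k=0: S(0,0) = 11.3700
  k=1: S(1,0) = 12.5658; S(1,1) = 10.2880
  k=2: S(2,0) = 13.8873; S(2,1) = 11.3700; S(2,2) = 9.3090
  k=3: S(3,0) = 15.3479; S(3,1) = 12.5658; S(3,2) = 10.2880; S(3,3) = 8.4231
  k=4: S(4,0) = 16.9620; S(4,1) = 13.8873; S(4,2) = 11.3700; S(4,3) = 9.3090; S(4,4) = 7.6215
Terminal payoffs V(N, i) = max(K - S_T, 0):
  V(4,0) = 0.000000; V(4,1) = 0.000000; V(4,2) = 0.120000; V(4,3) = 2.181031; V(4,4) = 3.868461
Backward induction: V(k, i) = exp(-r*dt) * [p * V(k+1, i) + (1-p) * V(k+1, i+1)]; then take max(V_cont, immediate exercise) for American.
  V(3,0) = exp(-r*dt) * [p*0.000000 + (1-p)*0.000000] = 0.000000; exercise = 0.000000; V(3,0) = max -> 0.000000
  V(3,1) = exp(-r*dt) * [p*0.000000 + (1-p)*0.120000] = 0.054611; exercise = 0.000000; V(3,1) = max -> 0.054611
  V(3,2) = exp(-r*dt) * [p*0.120000 + (1-p)*2.181031] = 1.056431; exercise = 1.201999; V(3,2) = max -> 1.201999
  V(3,3) = exp(-r*dt) * [p*2.181031 + (1-p)*3.868461] = 2.921329; exercise = 3.066897; V(3,3) = max -> 3.066897
  V(2,0) = exp(-r*dt) * [p*0.000000 + (1-p)*0.054611] = 0.024853; exercise = 0.000000; V(2,0) = max -> 0.024853
  V(2,1) = exp(-r*dt) * [p*0.054611 + (1-p)*1.201999] = 0.576082; exercise = 0.120000; V(2,1) = max -> 0.576082
  V(2,2) = exp(-r*dt) * [p*1.201999 + (1-p)*3.066897] = 2.035464; exercise = 2.181031; V(2,2) = max -> 2.181031
  V(1,0) = exp(-r*dt) * [p*0.024853 + (1-p)*0.576082] = 0.275396; exercise = 0.000000; V(1,0) = max -> 0.275396
  V(1,1) = exp(-r*dt) * [p*0.576082 + (1-p)*2.181031] = 1.299177; exercise = 1.201999; V(1,1) = max -> 1.299177
  V(0,0) = exp(-r*dt) * [p*0.275396 + (1-p)*1.299177] = 0.737818; exercise = 0.120000; V(0,0) = max -> 0.737818

Answer: Price = V(0,0) = 0.7378


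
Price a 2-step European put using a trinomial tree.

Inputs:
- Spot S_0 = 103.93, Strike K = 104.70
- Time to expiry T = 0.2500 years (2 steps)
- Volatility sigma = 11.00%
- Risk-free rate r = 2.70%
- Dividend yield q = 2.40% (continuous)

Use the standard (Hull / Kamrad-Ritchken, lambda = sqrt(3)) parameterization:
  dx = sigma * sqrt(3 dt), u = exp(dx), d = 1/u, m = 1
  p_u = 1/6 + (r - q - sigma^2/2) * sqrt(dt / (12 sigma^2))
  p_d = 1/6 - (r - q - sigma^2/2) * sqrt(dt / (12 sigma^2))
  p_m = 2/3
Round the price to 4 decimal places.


dt = T/N = 0.125000; dx = sigma*sqrt(3*dt) = 0.067361
u = exp(dx) = 1.069682; d = 1/u = 0.934858
p_u = 0.163837, p_m = 0.666667, p_d = 0.169497
Discount per step: exp(-r*dt) = 0.996631
Stock lattice S(k, j) with j the centered position index:
  k=0: S(0,+0) = 103.9300
  k=1: S(1,-1) = 97.1598; S(1,+0) = 103.9300; S(1,+1) = 111.1720
  k=2: S(2,-2) = 90.8305; S(2,-1) = 97.1598; S(2,+0) = 103.9300; S(2,+1) = 111.1720; S(2,+2) = 118.9186
Terminal payoffs V(N, j) = max(K - S_T, 0):
  V(2,-2) = 13.869452; V(2,-1) = 7.540241; V(2,+0) = 0.770000; V(2,+1) = 0.000000; V(2,+2) = 0.000000
Backward induction: V(k, j) = exp(-r*dt) * [p_u * V(k+1, j+1) + p_m * V(k+1, j) + p_d * V(k+1, j-1)]
  V(1,-1) = exp(-r*dt) * [p_u*0.770000 + p_m*7.540241 + p_d*13.869452] = 7.478523
  V(1,+0) = exp(-r*dt) * [p_u*0.000000 + p_m*0.770000 + p_d*7.540241] = 1.785343
  V(1,+1) = exp(-r*dt) * [p_u*0.000000 + p_m*0.000000 + p_d*0.770000] = 0.130073
  V(0,+0) = exp(-r*dt) * [p_u*0.130073 + p_m*1.785343 + p_d*7.478523] = 2.470770

Answer: Price = V(0,0) = 2.4708


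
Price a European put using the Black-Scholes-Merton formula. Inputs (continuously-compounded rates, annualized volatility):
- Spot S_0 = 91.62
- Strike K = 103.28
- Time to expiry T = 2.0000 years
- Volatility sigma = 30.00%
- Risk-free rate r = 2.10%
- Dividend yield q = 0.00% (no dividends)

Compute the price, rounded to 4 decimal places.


d1 = (ln(S/K) + (r - q + 0.5*sigma^2) * T) / (sigma * sqrt(T)) = 0.02876945
d2 = d1 - sigma * sqrt(T) = -0.39549462
exp(-rT) = 0.95886978; exp(-qT) = 1.00000000
P = K * exp(-rT) * N(-d2) - S_0 * exp(-qT) * N(-d1)
N(-d1) = 0.48852423; N(-d2) = 0.65376106
P = 103.2800 * 0.95886978 * 0.65376106 - 91.6200 * 1.00000000 * 0.48852423 = 19.9847

Answer: Price = 19.9847


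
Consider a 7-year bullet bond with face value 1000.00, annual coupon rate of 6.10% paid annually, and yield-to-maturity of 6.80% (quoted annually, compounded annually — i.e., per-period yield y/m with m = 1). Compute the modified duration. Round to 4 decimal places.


Coupon per period c = face * coupon_rate / m = 61.000000
Periods per year m = 1; per-period yield y/m = 0.068000
Number of cashflows N = 7
Cashflows (t years, CF_t, discount factor 1/(1+y/m)^(m*t), PV):
  t = 1.0000: CF_t = 61.000000, DF = 0.936330, PV = 57.116105
  t = 2.0000: CF_t = 61.000000, DF = 0.876713, PV = 53.479499
  t = 3.0000: CF_t = 61.000000, DF = 0.820892, PV = 50.074437
  t = 4.0000: CF_t = 61.000000, DF = 0.768626, PV = 46.886177
  t = 5.0000: CF_t = 61.000000, DF = 0.719687, PV = 43.900915
  t = 6.0000: CF_t = 61.000000, DF = 0.673864, PV = 41.105726
  t = 7.0000: CF_t = 1061.000000, DF = 0.630959, PV = 669.447640
Price P = sum_t PV_t = 962.010499
First compute Macaulay numerator sum_t t * PV_t:
  t * PV_t at t = 1.0000: 57.116105
  t * PV_t at t = 2.0000: 106.958998
  t * PV_t at t = 3.0000: 150.223312
  t * PV_t at t = 4.0000: 187.544709
  t * PV_t at t = 5.0000: 219.504575
  t * PV_t at t = 6.0000: 246.634354
  t * PV_t at t = 7.0000: 4686.133482
Macaulay duration D = 5654.115533 / 962.010499 = 5.877395
Modified duration = D / (1 + y/m) = 5.877395 / (1 + 0.068000) = 5.503179

Answer: Modified duration = 5.5032


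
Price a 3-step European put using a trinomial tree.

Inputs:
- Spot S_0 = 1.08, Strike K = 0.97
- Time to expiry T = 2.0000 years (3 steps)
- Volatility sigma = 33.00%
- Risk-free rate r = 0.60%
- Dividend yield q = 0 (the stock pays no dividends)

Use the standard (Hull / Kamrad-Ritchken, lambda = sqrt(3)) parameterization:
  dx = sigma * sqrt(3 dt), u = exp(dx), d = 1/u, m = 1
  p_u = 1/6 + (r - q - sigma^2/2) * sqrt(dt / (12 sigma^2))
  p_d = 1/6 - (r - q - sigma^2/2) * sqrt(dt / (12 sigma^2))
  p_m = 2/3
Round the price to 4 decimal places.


dt = T/N = 0.666667; dx = sigma*sqrt(3*dt) = 0.466690
u = exp(dx) = 1.594708; d = 1/u = 0.627074
p_u = 0.132061, p_m = 0.666667, p_d = 0.201272
Discount per step: exp(-r*dt) = 0.996008
Stock lattice S(k, j) with j the centered position index:
  k=0: S(0,+0) = 1.0800
  k=1: S(1,-1) = 0.6772; S(1,+0) = 1.0800; S(1,+1) = 1.7223
  k=2: S(2,-2) = 0.4247; S(2,-1) = 0.6772; S(2,+0) = 1.0800; S(2,+1) = 1.7223; S(2,+2) = 2.7465
  k=3: S(3,-3) = 0.2663; S(3,-2) = 0.4247; S(3,-1) = 0.6772; S(3,+0) = 1.0800; S(3,+1) = 1.7223; S(3,+2) = 2.7465; S(3,+3) = 4.3799
Terminal payoffs V(N, j) = max(K - S_T, 0):
  V(3,-3) = 0.703694; V(3,-2) = 0.545320; V(3,-1) = 0.292760; V(3,+0) = 0.000000; V(3,+1) = 0.000000; V(3,+2) = 0.000000; V(3,+3) = 0.000000
Backward induction: V(k, j) = exp(-r*dt) * [p_u * V(k+1, j+1) + p_m * V(k+1, j) + p_d * V(k+1, j-1)]
  V(2,-2) = exp(-r*dt) * [p_u*0.292760 + p_m*0.545320 + p_d*0.703694] = 0.541672
  V(2,-1) = exp(-r*dt) * [p_u*0.000000 + p_m*0.292760 + p_d*0.545320] = 0.303714
  V(2,+0) = exp(-r*dt) * [p_u*0.000000 + p_m*0.000000 + p_d*0.292760] = 0.058689
  V(2,+1) = exp(-r*dt) * [p_u*0.000000 + p_m*0.000000 + p_d*0.000000] = 0.000000
  V(2,+2) = exp(-r*dt) * [p_u*0.000000 + p_m*0.000000 + p_d*0.000000] = 0.000000
  V(1,-1) = exp(-r*dt) * [p_u*0.058689 + p_m*0.303714 + p_d*0.541672] = 0.317975
  V(1,+0) = exp(-r*dt) * [p_u*0.000000 + p_m*0.058689 + p_d*0.303714] = 0.099855
  V(1,+1) = exp(-r*dt) * [p_u*0.000000 + p_m*0.000000 + p_d*0.058689] = 0.011765
  V(0,+0) = exp(-r*dt) * [p_u*0.011765 + p_m*0.099855 + p_d*0.317975] = 0.131596

Answer: Price = V(0,0) = 0.1316


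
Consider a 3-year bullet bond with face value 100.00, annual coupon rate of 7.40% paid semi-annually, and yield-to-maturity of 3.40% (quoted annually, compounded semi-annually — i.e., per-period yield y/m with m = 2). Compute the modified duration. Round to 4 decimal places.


Answer: Modified duration = 2.7141

Derivation:
Coupon per period c = face * coupon_rate / m = 3.700000
Periods per year m = 2; per-period yield y/m = 0.017000
Number of cashflows N = 6
Cashflows (t years, CF_t, discount factor 1/(1+y/m)^(m*t), PV):
  t = 0.5000: CF_t = 3.700000, DF = 0.983284, PV = 3.638151
  t = 1.0000: CF_t = 3.700000, DF = 0.966848, PV = 3.577337
  t = 1.5000: CF_t = 3.700000, DF = 0.950686, PV = 3.517539
  t = 2.0000: CF_t = 3.700000, DF = 0.934795, PV = 3.458740
  t = 2.5000: CF_t = 3.700000, DF = 0.919169, PV = 3.400924
  t = 3.0000: CF_t = 103.700000, DF = 0.903804, PV = 93.724480
Price P = sum_t PV_t = 111.317171
First compute Macaulay numerator sum_t t * PV_t:
  t * PV_t at t = 0.5000: 1.819076
  t * PV_t at t = 1.0000: 3.577337
  t * PV_t at t = 1.5000: 5.276308
  t * PV_t at t = 2.0000: 6.917480
  t * PV_t at t = 2.5000: 8.502311
  t * PV_t at t = 3.0000: 281.173440
Macaulay duration D = 307.265950 / 111.317171 = 2.760275
Modified duration = D / (1 + y/m) = 2.760275 / (1 + 0.017000) = 2.714134


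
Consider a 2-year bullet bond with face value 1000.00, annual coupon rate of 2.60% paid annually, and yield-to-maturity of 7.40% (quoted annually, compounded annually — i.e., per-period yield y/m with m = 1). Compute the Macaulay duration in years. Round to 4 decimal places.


Answer: Macaulay duration = 1.9735 years

Derivation:
Coupon per period c = face * coupon_rate / m = 26.000000
Periods per year m = 1; per-period yield y/m = 0.074000
Number of cashflows N = 2
Cashflows (t years, CF_t, discount factor 1/(1+y/m)^(m*t), PV):
  t = 1.0000: CF_t = 26.000000, DF = 0.931099, PV = 24.208566
  t = 2.0000: CF_t = 1026.000000, DF = 0.866945, PV = 889.485347
Price P = sum_t PV_t = 913.693913
Macaulay numerator sum_t t * PV_t:
  t * PV_t at t = 1.0000: 24.208566
  t * PV_t at t = 2.0000: 1778.970694
Macaulay duration D = (sum_t t * PV_t) / P = 1803.179260 / 913.693913 = 1.973505


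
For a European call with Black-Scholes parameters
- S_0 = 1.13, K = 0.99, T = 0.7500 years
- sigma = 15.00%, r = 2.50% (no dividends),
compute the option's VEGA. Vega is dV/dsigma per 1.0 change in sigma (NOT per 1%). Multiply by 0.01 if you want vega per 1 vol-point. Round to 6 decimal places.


d1 = 1.2274887694; d2 = 1.0975849589
phi(d1) = 0.1878140554; exp(-qT) = 1.0000000000; exp(-rT) = 0.9814246877
Vega = S * exp(-qT) * phi(d1) * sqrt(T) = 1.1300 * 1.0000000000 * 0.1878140554 * 0.8660254038 = 0.183796

Answer: Vega = 0.183796


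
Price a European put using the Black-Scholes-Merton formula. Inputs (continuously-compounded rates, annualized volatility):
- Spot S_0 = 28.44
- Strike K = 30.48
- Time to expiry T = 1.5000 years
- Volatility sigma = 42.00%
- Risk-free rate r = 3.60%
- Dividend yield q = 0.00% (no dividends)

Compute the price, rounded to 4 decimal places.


Answer: Price = 6.0383

Derivation:
d1 = (ln(S/K) + (r - q + 0.5*sigma^2) * T) / (sigma * sqrt(T)) = 0.22750292
d2 = d1 - sigma * sqrt(T) = -0.28688993
exp(-rT) = 0.94743211; exp(-qT) = 1.00000000
P = K * exp(-rT) * N(-d2) - S_0 * exp(-qT) * N(-d1)
N(-d1) = 0.41001635; N(-d2) = 0.61290170
P = 30.4800 * 0.94743211 * 0.61290170 - 28.4400 * 1.00000000 * 0.41001635 = 6.0383


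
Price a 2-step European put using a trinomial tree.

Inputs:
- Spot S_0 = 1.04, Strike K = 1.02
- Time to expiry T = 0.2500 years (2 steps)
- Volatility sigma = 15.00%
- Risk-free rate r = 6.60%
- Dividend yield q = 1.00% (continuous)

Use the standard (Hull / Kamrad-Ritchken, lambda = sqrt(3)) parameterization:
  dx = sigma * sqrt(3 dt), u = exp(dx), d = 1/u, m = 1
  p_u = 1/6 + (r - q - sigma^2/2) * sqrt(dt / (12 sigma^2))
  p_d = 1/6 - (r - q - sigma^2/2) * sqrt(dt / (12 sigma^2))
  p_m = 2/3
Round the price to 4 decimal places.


dt = T/N = 0.125000; dx = sigma*sqrt(3*dt) = 0.091856
u = exp(dx) = 1.096207; d = 1/u = 0.912237
p_u = 0.197115, p_m = 0.666667, p_d = 0.136218
Discount per step: exp(-r*dt) = 0.991784
Stock lattice S(k, j) with j the centered position index:
  k=0: S(0,+0) = 1.0400
  k=1: S(1,-1) = 0.9487; S(1,+0) = 1.0400; S(1,+1) = 1.1401
  k=2: S(2,-2) = 0.8655; S(2,-1) = 0.9487; S(2,+0) = 1.0400; S(2,+1) = 1.1401; S(2,+2) = 1.2497
Terminal payoffs V(N, j) = max(K - S_T, 0):
  V(2,-2) = 0.154537; V(2,-1) = 0.071274; V(2,+0) = 0.000000; V(2,+1) = 0.000000; V(2,+2) = 0.000000
Backward induction: V(k, j) = exp(-r*dt) * [p_u * V(k+1, j+1) + p_m * V(k+1, j) + p_d * V(k+1, j-1)]
  V(1,-1) = exp(-r*dt) * [p_u*0.000000 + p_m*0.071274 + p_d*0.154537] = 0.068003
  V(1,+0) = exp(-r*dt) * [p_u*0.000000 + p_m*0.000000 + p_d*0.071274] = 0.009629
  V(1,+1) = exp(-r*dt) * [p_u*0.000000 + p_m*0.000000 + p_d*0.000000] = 0.000000
  V(0,+0) = exp(-r*dt) * [p_u*0.000000 + p_m*0.009629 + p_d*0.068003] = 0.015554

Answer: Price = V(0,0) = 0.0156


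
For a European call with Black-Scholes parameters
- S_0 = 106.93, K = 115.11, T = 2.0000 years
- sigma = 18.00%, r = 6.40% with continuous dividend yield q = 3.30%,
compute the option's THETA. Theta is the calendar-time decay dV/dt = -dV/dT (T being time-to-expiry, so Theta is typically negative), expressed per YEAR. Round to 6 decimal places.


d1 = 0.0812631541; d2 = -0.1732952871
phi(d1) = 0.3976272051; exp(-qT) = 0.9361308643; exp(-rT) = 0.8798533791
Theta = -S*exp(-qT)*phi(d1)*sigma/(2*sqrt(T)) - r*K*exp(-rT)*N(d2) + q*S*exp(-qT)*N(d1)
N(d1) = 0.5323836621; N(d2) = 0.4312096640; sqrt(T) = 1.4142135624
Term 1 = -106.9300 * 0.9361308643 * 0.3976272051 * 0.1800 / (2 * 1.4142135624) = -2.5330264993
Term 2 = -0.0640 * 115.1100 * 0.8798533791 * 0.4312096640 = -2.7950644056
Term 3 = 0.0330 * 106.9300 * 0.9361308643 * 0.5323836621 = 1.7586312666
Theta = -2.5330264993 + (-2.7950644056) + (1.7586312666) = -3.569460

Answer: Theta = -3.569460


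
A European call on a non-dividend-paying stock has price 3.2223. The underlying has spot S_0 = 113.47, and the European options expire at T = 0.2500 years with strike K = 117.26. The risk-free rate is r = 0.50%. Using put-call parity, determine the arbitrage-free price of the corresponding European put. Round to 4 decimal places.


Put-call parity: C - P = S_0 * exp(-qT) - K * exp(-rT).
S_0 * exp(-qT) = 113.4700 * 1.00000000 = 113.47000000
K * exp(-rT) = 117.2600 * 0.99875078 = 117.11351657
P = C - S*exp(-qT) + K*exp(-rT)
P = 3.2223 - 113.47000000 + 117.11351657 = 6.8658

Answer: Put price = 6.8658


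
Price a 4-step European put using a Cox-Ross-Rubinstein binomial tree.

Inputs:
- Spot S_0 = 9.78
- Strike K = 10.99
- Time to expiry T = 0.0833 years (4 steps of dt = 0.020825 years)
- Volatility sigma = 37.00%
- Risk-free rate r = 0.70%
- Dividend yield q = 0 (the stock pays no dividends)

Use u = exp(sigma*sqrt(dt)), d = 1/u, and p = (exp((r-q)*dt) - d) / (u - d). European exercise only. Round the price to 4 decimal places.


dt = T/N = 0.020825
u = exp(sigma*sqrt(dt)) = 1.054845; d = 1/u = 0.948006
p = (exp((r-q)*dt) - d) / (u - d) = 0.488019
Discount per step: exp(-r*dt) = 0.999854
Stock lattice S(k, i) with i counting down-moves:
  k=0: S(0,0) = 9.7800
  k=1: S(1,0) = 10.3164; S(1,1) = 9.2715
  k=2: S(2,0) = 10.8822; S(2,1) = 9.7800; S(2,2) = 8.7894
  k=3: S(3,0) = 11.4790; S(3,1) = 10.3164; S(3,2) = 9.2715; S(3,3) = 8.3324
  k=4: S(4,0) = 12.1086; S(4,1) = 10.8822; S(4,2) = 9.7800; S(4,3) = 8.7894; S(4,4) = 7.8992
Terminal payoffs V(N, i) = max(K - S_T, 0):
  V(4,0) = 0.000000; V(4,1) = 0.107806; V(4,2) = 1.210000; V(4,3) = 2.200560; V(4,4) = 3.090791
Backward induction: V(k, i) = exp(-r*dt) * [p * V(k+1, i) + (1-p) * V(k+1, i+1)].
  V(3,0) = exp(-r*dt) * [p*0.000000 + (1-p)*0.107806] = 0.055186
  V(3,1) = exp(-r*dt) * [p*0.107806 + (1-p)*1.210000] = 0.672010
  V(3,2) = exp(-r*dt) * [p*1.210000 + (1-p)*2.200560] = 1.716897
  V(3,3) = exp(-r*dt) * [p*2.200560 + (1-p)*3.090791] = 2.655954
  V(2,0) = exp(-r*dt) * [p*0.055186 + (1-p)*0.672010] = 0.370934
  V(2,1) = exp(-r*dt) * [p*0.672010 + (1-p)*1.716897] = 1.206796
  V(2,2) = exp(-r*dt) * [p*1.716897 + (1-p)*2.655954] = 2.197356
  V(1,0) = exp(-r*dt) * [p*0.370934 + (1-p)*1.206796] = 0.798763
  V(1,1) = exp(-r*dt) * [p*1.206796 + (1-p)*2.197356] = 1.713694
  V(0,0) = exp(-r*dt) * [p*0.798763 + (1-p)*1.713694] = 1.267006

Answer: Price = V(0,0) = 1.2670


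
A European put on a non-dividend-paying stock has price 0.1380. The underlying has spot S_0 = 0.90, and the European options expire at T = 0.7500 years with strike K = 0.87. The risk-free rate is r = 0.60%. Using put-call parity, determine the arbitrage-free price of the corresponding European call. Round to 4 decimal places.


Put-call parity: C - P = S_0 * exp(-qT) - K * exp(-rT).
S_0 * exp(-qT) = 0.9000 * 1.00000000 = 0.90000000
K * exp(-rT) = 0.8700 * 0.99551011 = 0.86609380
C = P + S*exp(-qT) - K*exp(-rT)
C = 0.1380 + 0.90000000 - 0.86609380 = 0.1719

Answer: Call price = 0.1719


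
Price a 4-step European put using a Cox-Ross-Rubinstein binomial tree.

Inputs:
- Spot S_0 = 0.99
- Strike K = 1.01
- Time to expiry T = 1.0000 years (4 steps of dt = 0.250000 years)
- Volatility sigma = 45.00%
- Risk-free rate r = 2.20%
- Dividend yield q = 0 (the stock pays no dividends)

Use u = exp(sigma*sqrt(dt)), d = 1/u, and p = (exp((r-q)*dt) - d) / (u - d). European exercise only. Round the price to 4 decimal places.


dt = T/N = 0.250000
u = exp(sigma*sqrt(dt)) = 1.252323; d = 1/u = 0.798516
p = (exp((r-q)*dt) - d) / (u - d) = 0.456139
Discount per step: exp(-r*dt) = 0.994515
Stock lattice S(k, i) with i counting down-moves:
  k=0: S(0,0) = 0.9900
  k=1: S(1,0) = 1.2398; S(1,1) = 0.7905
  k=2: S(2,0) = 1.5526; S(2,1) = 0.9900; S(2,2) = 0.6313
  k=3: S(3,0) = 1.9444; S(3,1) = 1.2398; S(3,2) = 0.7905; S(3,3) = 0.5041
  k=4: S(4,0) = 2.4350; S(4,1) = 1.5526; S(4,2) = 0.9900; S(4,3) = 0.6313; S(4,4) = 0.4025
Terminal payoffs V(N, i) = max(K - S_T, 0):
  V(4,0) = 0.000000; V(4,1) = 0.000000; V(4,2) = 0.020000; V(4,3) = 0.378748; V(4,4) = 0.607496
Backward induction: V(k, i) = exp(-r*dt) * [p * V(k+1, i) + (1-p) * V(k+1, i+1)].
  V(3,0) = exp(-r*dt) * [p*0.000000 + (1-p)*0.000000] = 0.000000
  V(3,1) = exp(-r*dt) * [p*0.000000 + (1-p)*0.020000] = 0.010818
  V(3,2) = exp(-r*dt) * [p*0.020000 + (1-p)*0.378748] = 0.213929
  V(3,3) = exp(-r*dt) * [p*0.378748 + (1-p)*0.607496] = 0.500395
  V(2,0) = exp(-r*dt) * [p*0.000000 + (1-p)*0.010818] = 0.005851
  V(2,1) = exp(-r*dt) * [p*0.010818 + (1-p)*0.213929] = 0.120617
  V(2,2) = exp(-r*dt) * [p*0.213929 + (1-p)*0.500395] = 0.367699
  V(1,0) = exp(-r*dt) * [p*0.005851 + (1-p)*0.120617] = 0.067893
  V(1,1) = exp(-r*dt) * [p*0.120617 + (1-p)*0.367699] = 0.253597
  V(0,0) = exp(-r*dt) * [p*0.067893 + (1-p)*0.253597] = 0.167964

Answer: Price = V(0,0) = 0.1680


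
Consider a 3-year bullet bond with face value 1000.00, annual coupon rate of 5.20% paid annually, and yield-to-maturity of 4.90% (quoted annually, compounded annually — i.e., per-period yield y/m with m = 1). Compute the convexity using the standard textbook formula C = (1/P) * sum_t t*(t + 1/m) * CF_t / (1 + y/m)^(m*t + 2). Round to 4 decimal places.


Answer: Convexity = 10.2027

Derivation:
Coupon per period c = face * coupon_rate / m = 52.000000
Periods per year m = 1; per-period yield y/m = 0.049000
Number of cashflows N = 3
Cashflows (t years, CF_t, discount factor 1/(1+y/m)^(m*t), PV):
  t = 1.0000: CF_t = 52.000000, DF = 0.953289, PV = 49.571020
  t = 2.0000: CF_t = 52.000000, DF = 0.908760, PV = 47.255500
  t = 3.0000: CF_t = 1052.000000, DF = 0.866310, PV = 911.358556
Price P = sum_t PV_t = 1008.185077
Convexity numerator sum_t t*(t + 1/m) * CF_t / (1+y/m)^(m*t + 2):
  t = 1.0000: term = 90.096283
  t = 2.0000: term = 257.663345
  t = 3.0000: term = 9938.470316
Convexity = (1/P) * sum = 10286.229944 / 1008.185077 = 10.202720
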